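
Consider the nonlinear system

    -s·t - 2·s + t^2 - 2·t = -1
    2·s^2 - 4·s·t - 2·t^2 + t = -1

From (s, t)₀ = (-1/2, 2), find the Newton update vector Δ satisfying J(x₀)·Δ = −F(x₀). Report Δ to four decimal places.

At (-1/2, 2): F = (3.0000, -0.5000).
Jacobian J = [[-t - 2, -s + 2·t - 2], [4·s - 4·t, -4·s - 4·t + 1]].
At the point, J = [[-4.0000, 2.5000], [-10.0000, -5.0000]] (det J = 45.0000).
Solving J·Δ = −F gives Δ = (0.3056, -0.7111).

(0.3056, -0.7111)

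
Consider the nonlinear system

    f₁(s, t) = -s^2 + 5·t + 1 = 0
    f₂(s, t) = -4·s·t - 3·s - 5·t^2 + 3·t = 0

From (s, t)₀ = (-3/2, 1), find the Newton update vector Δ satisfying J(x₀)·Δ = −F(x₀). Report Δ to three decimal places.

(1.445, -1.617)

At (-3/2, 1): F = (3.750, 8.500).
Jacobian J = [[-2·s, 5], [-4·t - 3, -4·s - 10·t + 3]].
At the point, J = [[3.000, 5.000], [-7.000, -1.000]] (det J = 32.000).
Solving J·Δ = −F gives Δ = (1.445, -1.617).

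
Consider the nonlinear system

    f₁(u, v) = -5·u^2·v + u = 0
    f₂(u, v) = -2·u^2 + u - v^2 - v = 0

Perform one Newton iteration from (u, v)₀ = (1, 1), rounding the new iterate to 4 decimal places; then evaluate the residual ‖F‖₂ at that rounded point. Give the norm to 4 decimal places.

At (1, 1): F = (-4.0000, -3.0000).
Jacobian J = [[-10·u·v + 1, -5·u^2], [-4·u + 1, -2·v - 1]].
At the point, J = [[-9.0000, -5.0000], [-3.0000, -3.0000]] (det J = 12.0000).
Solving J·Δ = −F gives Δ = (0.2500, -1.2500).
Then the next iterate is (u, v)₁ = (1.2500, -0.2500).
Re-evaluating at (1.2500, -0.2500): F = (3.203125, -1.6875), so ‖F‖₂ = 3.6205.

3.6205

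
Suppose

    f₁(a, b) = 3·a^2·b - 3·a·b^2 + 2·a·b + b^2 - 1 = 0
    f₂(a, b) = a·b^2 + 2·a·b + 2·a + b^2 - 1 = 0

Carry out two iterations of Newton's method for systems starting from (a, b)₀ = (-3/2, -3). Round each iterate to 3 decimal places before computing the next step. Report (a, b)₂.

(-0.661, -0.908)

At (-3/2, -3): F = (37.250, 0.500).
Jacobian J = [[6·a·b - 3·b^2 + 2·b, 3·a^2 - 6·a·b + 2·a + 2·b], [b^2 + 2·b + 2, 2·a·b + 2·a + 2·b]].
At the point, J = [[-6.000, -29.250], [5.000, 0.000]] (det J = 146.250).
Solving J·Δ = −F gives Δ = (-0.100, 1.294).
Then the next iterate is (a, b)₁ = (-1.600, -1.706).
Round to (-1.600, -1.706) and repeat: F = (8.23765, -0.48706), J = [[4.23429, -15.30960], [1.49844, -1.15280]].
Δ = (0.939, 0.798), so (a, b)₂ = (-0.661, -0.908).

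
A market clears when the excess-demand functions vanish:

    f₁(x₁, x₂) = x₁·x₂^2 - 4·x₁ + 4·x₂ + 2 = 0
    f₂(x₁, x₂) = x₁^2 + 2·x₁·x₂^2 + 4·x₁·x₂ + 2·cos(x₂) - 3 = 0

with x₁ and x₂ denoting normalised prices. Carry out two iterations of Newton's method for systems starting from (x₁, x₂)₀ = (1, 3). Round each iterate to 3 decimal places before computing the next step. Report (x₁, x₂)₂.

At (1, 3): F = (19.000, 26.02002).
Jacobian J = [[x₂^2 - 4, 2·x₁·x₂ + 4], [2·x₁ + 2·x₂^2 + 4·x₂, 4·x₁·x₂ + 4·x₁ - 2·sin(x₂)]].
At the point, J = [[5.000, 10.000], [32.000, 15.71776]] (det J = -241.41120).
Solving J·Δ = −F gives Δ = (0.159, -1.980).
Then the next iterate is (x₁, x₂)₁ = (1.159, 1.020).
Round to (1.159, 1.020) and repeat: F = (2.64982, 6.53038), J = [[-2.95960, 6.36436], [8.47880, 7.66050]].
Δ = (-0.277, -0.545), so (x₁, x₂)₂ = (0.882, 0.475).

(0.882, 0.475)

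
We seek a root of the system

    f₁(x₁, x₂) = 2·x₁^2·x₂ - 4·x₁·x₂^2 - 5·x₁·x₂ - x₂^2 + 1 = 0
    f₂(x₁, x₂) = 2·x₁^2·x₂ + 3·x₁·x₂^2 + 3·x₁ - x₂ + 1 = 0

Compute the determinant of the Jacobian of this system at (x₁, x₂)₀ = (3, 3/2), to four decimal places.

J = [[4·x₁·x₂ - 4·x₂^2 - 5·x₂, 2·x₁^2 - 8·x₁·x₂ - 5·x₁ - 2·x₂], [4·x₁·x₂ + 3·x₂^2 + 3, 2·x₁^2 + 6·x₁·x₂ - 1]].
At the point, J = [[1.5000, -36.0000], [27.7500, 44.0000]].
det J = 1065.0000.

1065.0000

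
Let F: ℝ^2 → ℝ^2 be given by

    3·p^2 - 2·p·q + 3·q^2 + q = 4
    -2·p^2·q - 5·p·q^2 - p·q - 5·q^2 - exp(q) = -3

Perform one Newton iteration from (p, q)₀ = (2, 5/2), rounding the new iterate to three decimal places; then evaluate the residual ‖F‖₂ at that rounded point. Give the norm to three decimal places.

At (2, 5/2): F = (19.250, -127.93249).
Jacobian J = [[6·p - 2·q, -2·p + 6·q + 1], [-4·p·q - 5·q^2 - q, -2·p^2 - 10·p·q - p - 10·q - exp(q)]].
At the point, J = [[7.000, 12.000], [-53.750, -97.18249]] (det J = -35.27746).
Solving J·Δ = −F gives Δ = (-9.512, 3.945).
Then the next iterate is (p, q)₁ = (-7.512, 6.445).
Re-evaluating at (-7.512, 6.445): F = (393.17919, 46.96170), so ‖F‖₂ = 395.974.

395.974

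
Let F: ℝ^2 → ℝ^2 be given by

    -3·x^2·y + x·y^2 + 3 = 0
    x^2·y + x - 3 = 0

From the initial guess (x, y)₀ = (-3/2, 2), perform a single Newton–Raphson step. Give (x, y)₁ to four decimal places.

(-4.1053, -3.7895)

At (-3/2, 2): F = (-16.5000, 0.0000).
Jacobian J = [[-6·x·y + y^2, -3·x^2 + 2·x·y], [2·x·y + 1, x^2]].
At the point, J = [[22.0000, -12.7500], [-5.0000, 2.2500]] (det J = -14.2500).
Solving J·Δ = −F gives Δ = (-2.6053, -5.7895).
Then the next iterate is (x, y)₁ = (-4.1053, -3.7895).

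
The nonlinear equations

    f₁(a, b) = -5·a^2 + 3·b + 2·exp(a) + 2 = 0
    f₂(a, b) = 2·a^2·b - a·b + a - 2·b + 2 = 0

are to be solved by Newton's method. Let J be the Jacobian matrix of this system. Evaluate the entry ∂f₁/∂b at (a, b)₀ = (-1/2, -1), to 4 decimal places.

∂f₁/∂b = 3.
At (-1/2, -1) this is 3.0000.

3.0000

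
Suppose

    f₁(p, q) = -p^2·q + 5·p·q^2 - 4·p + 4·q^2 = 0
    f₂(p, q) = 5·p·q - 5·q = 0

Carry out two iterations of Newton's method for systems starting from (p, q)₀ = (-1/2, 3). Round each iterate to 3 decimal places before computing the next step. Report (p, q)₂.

At (-1/2, 3): F = (14.750, -22.500).
Jacobian J = [[-2·p·q + 5·q^2 - 4, -p^2 + 10·p·q + 8·q], [5·q, 5·p - 5]].
At the point, J = [[44.000, 8.750], [15.000, -7.500]] (det J = -461.250).
Solving J·Δ = −F gives Δ = (0.187, -2.626).
Then the next iterate is (p, q)₁ = (-0.313, 0.374).
Round to (-0.313, 0.374) and repeat: F = (1.55596, -2.45531), J = [[-3.06650, 1.72341], [1.870, -6.565]].
Δ = (0.354, -0.273), so (p, q)₂ = (0.041, 0.101).

(0.041, 0.101)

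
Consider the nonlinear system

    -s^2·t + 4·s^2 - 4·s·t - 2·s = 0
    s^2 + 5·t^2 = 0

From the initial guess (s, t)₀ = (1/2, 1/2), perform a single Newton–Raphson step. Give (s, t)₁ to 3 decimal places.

(-8.500, 2.000)

At (1/2, 1/2): F = (-1.125, 1.500).
Jacobian J = [[-2·s·t + 8·s - 4·t - 2, -s^2 - 4·s], [2·s, 10·t]].
At the point, J = [[-0.500, -2.250], [1.000, 5.000]] (det J = -0.250).
Solving J·Δ = −F gives Δ = (-9.000, 1.500).
Then the next iterate is (s, t)₁ = (-8.500, 2.000).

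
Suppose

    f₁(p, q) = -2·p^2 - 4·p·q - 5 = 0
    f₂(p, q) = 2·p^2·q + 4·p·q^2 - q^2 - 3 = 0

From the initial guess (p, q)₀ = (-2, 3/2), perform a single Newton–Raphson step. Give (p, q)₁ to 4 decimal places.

(5.7857, -0.3214)

At (-2, 3/2): F = (-1.0000, -11.2500).
Jacobian J = [[-4·p - 4·q, -4·p], [4·p·q + 4·q^2, 2·p^2 + 8·p·q - 2·q]].
At the point, J = [[2.0000, 8.0000], [-3.0000, -19.0000]] (det J = -14.0000).
Solving J·Δ = −F gives Δ = (7.7857, -1.8214).
Then the next iterate is (p, q)₁ = (5.7857, -0.3214).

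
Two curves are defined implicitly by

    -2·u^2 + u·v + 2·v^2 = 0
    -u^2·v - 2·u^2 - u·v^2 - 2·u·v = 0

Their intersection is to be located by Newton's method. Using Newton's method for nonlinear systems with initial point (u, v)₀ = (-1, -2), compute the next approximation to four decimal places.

(-5.0000, -2.0000)

At (-1, -2): F = (8.0000, 0.0000).
Jacobian J = [[-4·u + v, u + 4·v], [-2·u·v - 4·u - v^2 - 2·v, -u^2 - 2·u·v - 2·u]].
At the point, J = [[2.0000, -9.0000], [0.0000, -3.0000]] (det J = -6.0000).
Solving J·Δ = −F gives Δ = (-4.0000, 0.0000).
Then the next iterate is (u, v)₁ = (-5.0000, -2.0000).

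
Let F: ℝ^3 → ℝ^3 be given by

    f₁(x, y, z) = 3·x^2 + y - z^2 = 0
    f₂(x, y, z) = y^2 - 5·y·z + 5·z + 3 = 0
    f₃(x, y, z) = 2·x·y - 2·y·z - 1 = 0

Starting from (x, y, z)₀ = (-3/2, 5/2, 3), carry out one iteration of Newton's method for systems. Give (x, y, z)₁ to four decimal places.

(2.9451, 5.7396, -3.0861)

At (-3/2, 5/2, 3): F = (0.2500, -13.2500, -23.5000).
Jacobian J = [[6·x, 1, -2·z], [0, 2·y - 5·z, -5·y + 5], [2·y, 2·x - 2·z, -2·y]].
At the point, J = [[-9.0000, 1.0000, -6.0000], [0.0000, -10.0000, -7.5000], [5.0000, -9.0000, -5.0000]] (det J = -180.0000).
Solving J·Δ = −F gives Δ = (4.4451, 3.2396, -6.0861).
Then the next iterate is (x, y, z)₁ = (2.9451, 5.7396, -3.0861).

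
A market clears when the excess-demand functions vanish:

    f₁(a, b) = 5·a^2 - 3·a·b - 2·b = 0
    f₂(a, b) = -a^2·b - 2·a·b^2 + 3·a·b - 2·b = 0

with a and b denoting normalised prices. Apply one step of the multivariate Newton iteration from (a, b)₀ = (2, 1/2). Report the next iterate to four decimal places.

(1.1220, 0.4695)

At (2, 1/2): F = (16.0000, -1.0000).
Jacobian J = [[10·a - 3·b, -3·a - 2], [-2·a·b - 2·b^2 + 3·b, -a^2 - 4·a·b + 3·a - 2]].
At the point, J = [[18.5000, -8.0000], [-1.0000, -4.0000]] (det J = -82.0000).
Solving J·Δ = −F gives Δ = (-0.8780, -0.0305).
Then the next iterate is (a, b)₁ = (1.1220, 0.4695).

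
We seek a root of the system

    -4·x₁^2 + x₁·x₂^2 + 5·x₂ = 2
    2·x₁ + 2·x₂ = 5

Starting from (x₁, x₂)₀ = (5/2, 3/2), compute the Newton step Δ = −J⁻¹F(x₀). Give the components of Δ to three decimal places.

At (5/2, 3/2): F = (-13.875, 3.000).
Jacobian J = [[-8·x₁ + x₂^2, 2·x₁·x₂ + 5], [2, 2]].
At the point, J = [[-17.750, 12.500], [2.000, 2.000]] (det J = -60.500).
Solving J·Δ = −F gives Δ = (-1.079, -0.421).

(-1.079, -0.421)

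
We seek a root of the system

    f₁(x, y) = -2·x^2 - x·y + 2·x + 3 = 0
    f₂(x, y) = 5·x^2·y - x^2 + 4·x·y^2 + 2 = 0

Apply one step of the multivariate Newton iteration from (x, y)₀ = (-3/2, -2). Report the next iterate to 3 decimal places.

(-0.804, -1.642)

At (-3/2, -2): F = (-7.500, -46.750).
Jacobian J = [[-4·x - y + 2, -x], [10·x·y - 2·x + 4·y^2, 5·x^2 + 8·x·y]].
At the point, J = [[10.000, 1.500], [49.000, 35.250]] (det J = 279.000).
Solving J·Δ = −F gives Δ = (0.696, 0.358).
Then the next iterate is (x, y)₁ = (-0.804, -1.642).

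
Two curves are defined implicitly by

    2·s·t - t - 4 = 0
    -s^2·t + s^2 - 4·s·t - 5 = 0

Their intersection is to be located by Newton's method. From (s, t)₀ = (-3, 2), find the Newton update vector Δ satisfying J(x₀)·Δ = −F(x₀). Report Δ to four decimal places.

At (-3, 2): F = (-18.0000, 10.0000).
Jacobian J = [[2·t, 2·s - 1], [-2·s·t + 2·s - 4·t, -s^2 - 4·s]].
At the point, J = [[4.0000, -7.0000], [-2.0000, 3.0000]] (det J = -2.0000).
Solving J·Δ = −F gives Δ = (8.0000, 2.0000).

(8.0000, 2.0000)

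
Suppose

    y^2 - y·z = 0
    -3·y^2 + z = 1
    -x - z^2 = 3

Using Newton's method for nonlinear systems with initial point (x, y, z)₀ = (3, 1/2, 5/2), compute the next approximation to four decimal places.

(-2.3750, 0.2917, 1.1250)

At (3, 1/2, 5/2): F = (-1.0000, 0.7500, -12.2500).
Jacobian J = [[0, 2·y - z, -y], [0, -6·y, 1], [-1, 0, -2·z]].
At the point, J = [[0.0000, -1.5000, -0.5000], [0.0000, -3.0000, 1.0000], [-1.0000, 0.0000, -5.0000]] (det J = 3.0000).
Solving J·Δ = −F gives Δ = (-5.3750, -0.2083, -1.3750).
Then the next iterate is (x, y, z)₁ = (-2.3750, 0.2917, 1.1250).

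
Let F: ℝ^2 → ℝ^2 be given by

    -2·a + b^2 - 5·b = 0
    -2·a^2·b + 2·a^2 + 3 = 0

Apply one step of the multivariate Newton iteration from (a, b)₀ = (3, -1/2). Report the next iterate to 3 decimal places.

(1.344, -0.490)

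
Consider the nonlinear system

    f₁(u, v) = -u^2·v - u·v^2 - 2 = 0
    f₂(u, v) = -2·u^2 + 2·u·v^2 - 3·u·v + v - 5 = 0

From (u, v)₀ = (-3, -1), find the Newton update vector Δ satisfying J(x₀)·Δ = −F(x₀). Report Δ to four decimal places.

(3.6139, -1.0198)

At (-3, -1): F = (10.0000, -39.0000).
Jacobian J = [[-2·u·v - v^2, -u^2 - 2·u·v], [-4·u + 2·v^2 - 3·v, 4·u·v - 3·u + 1]].
At the point, J = [[-7.0000, -15.0000], [17.0000, 22.0000]] (det J = 101.0000).
Solving J·Δ = −F gives Δ = (3.6139, -1.0198).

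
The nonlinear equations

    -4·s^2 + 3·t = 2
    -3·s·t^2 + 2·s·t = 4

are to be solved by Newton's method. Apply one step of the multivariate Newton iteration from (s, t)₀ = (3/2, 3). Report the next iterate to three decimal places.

At (3/2, 3): F = (-2.000, -35.500).
Jacobian J = [[-8·s, 3], [-3·t^2 + 2·t, -6·s·t + 2·s]].
At the point, J = [[-12.000, 3.000], [-21.000, -24.000]] (det J = 351.000).
Solving J·Δ = −F gives Δ = (-0.440, -1.094).
Then the next iterate is (s, t)₁ = (1.060, 1.906).

(1.060, 1.906)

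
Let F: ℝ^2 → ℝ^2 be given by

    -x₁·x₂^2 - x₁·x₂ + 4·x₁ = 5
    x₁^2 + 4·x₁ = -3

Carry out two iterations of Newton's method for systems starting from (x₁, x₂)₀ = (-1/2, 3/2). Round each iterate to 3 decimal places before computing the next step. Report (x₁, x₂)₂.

(-0.997, 2.698)

At (-1/2, 3/2): F = (-5.125, 1.250).
Jacobian J = [[-x₂^2 - x₂ + 4, -2·x₁·x₂ - x₁], [2·x₁ + 4, 0]].
At the point, J = [[0.250, 2.000], [3.000, 0.000]] (det J = -6.000).
Solving J·Δ = −F gives Δ = (-0.417, 2.615).
Then the next iterate is (x₁, x₂)₁ = (-0.917, 4.115).
Round to (-0.917, 4.115) and repeat: F = (10.63322, 0.17289), J = [[-17.04823, 8.46391], [2.166, 0.000]].
Δ = (-0.080, -1.417), so (x₁, x₂)₂ = (-0.997, 2.698).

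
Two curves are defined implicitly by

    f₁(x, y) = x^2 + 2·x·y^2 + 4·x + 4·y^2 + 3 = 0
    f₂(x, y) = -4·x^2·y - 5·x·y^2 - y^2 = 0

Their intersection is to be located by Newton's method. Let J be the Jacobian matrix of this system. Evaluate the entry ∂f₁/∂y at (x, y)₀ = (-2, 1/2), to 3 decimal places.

0.000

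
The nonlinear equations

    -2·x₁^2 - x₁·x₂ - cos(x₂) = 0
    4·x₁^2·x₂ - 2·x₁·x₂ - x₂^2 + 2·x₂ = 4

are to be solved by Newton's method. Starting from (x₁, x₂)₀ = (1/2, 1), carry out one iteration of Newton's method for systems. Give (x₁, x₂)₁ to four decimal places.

(2.0000, 18.6891)

At (1/2, 1): F = (-1.540302, -3.0000).
Jacobian J = [[-4·x₁ - x₂, -x₁ + sin(x₂)], [8·x₁·x₂ - 2·x₂, 4·x₁^2 - 2·x₁ - 2·x₂ + 2]].
At the point, J = [[-3.0000, 0.341471], [2.0000, 0.0000]] (det J = -0.682942).
Solving J·Δ = −F gives Δ = (1.5000, 17.6891).
Then the next iterate is (x₁, x₂)₁ = (2.0000, 18.6891).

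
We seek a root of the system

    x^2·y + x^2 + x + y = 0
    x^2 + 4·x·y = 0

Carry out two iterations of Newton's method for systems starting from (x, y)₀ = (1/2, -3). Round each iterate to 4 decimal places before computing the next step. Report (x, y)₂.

At (1/2, -3): F = (-3.0000, -5.7500).
Jacobian J = [[2·x·y + 2·x + 1, x^2 + 1], [2·x + 4·y, 4·x]].
At the point, J = [[-1.0000, 1.2500], [-11.0000, 2.0000]] (det J = 11.7500).
Solving J·Δ = −F gives Δ = (-0.1011, 2.3191).
Then the next iterate is (x, y)₁ = (0.3989, -0.6809).
Round to (0.3989, -0.6809) and repeat: F = (-0.231224, -0.927323), J = [[1.254578, 1.159121], [-1.9258, 1.5956]].
Δ = (-0.1667, 0.3799), so (x, y)₂ = (0.2322, -0.3010).

(0.2322, -0.3010)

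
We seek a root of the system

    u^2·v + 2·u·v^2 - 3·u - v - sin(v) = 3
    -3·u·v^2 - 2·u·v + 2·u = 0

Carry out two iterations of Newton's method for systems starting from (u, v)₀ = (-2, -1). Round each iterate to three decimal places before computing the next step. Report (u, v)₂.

At (-2, -1): F = (-3.15853, -2.000).
Jacobian J = [[2·u·v + 2·v^2 - 3, u^2 + 4·u·v - cos(v) - 1], [-3·v^2 - 2·v + 2, -6·u·v - 2·u]].
At the point, J = [[3.000, 10.45970], [1.000, -8.000]] (det J = -34.45970).
Solving J·Δ = −F gives Δ = (1.340, -0.082).
Then the next iterate is (u, v)₁ = (-0.660, -1.082).
Round to (-0.660, -1.082) and repeat: F = (-1.07178, -0.43021), J = [[0.76969, 1.82252], [0.65183, -2.96472]].
Δ = (1.142, 0.106), so (u, v)₂ = (0.482, -0.976).

(0.482, -0.976)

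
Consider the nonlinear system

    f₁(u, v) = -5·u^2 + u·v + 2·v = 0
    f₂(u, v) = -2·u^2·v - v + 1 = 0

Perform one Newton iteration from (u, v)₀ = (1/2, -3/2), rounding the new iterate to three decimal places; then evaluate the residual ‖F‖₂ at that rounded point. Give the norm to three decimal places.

1.741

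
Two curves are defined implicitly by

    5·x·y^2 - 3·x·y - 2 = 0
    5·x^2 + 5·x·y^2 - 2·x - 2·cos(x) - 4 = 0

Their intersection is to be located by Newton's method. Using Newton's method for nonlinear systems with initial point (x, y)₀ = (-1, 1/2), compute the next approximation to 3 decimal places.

(-0.573, -0.428)

At (-1, 1/2): F = (-1.750, 0.66940).
Jacobian J = [[5·y^2 - 3·y, 10·x·y - 3·x], [10·x + 5·y^2 + 2·sin(x) - 2, 10·x·y]].
At the point, J = [[-0.250, -2.000], [-12.43294, -5.000]] (det J = -23.61588).
Solving J·Δ = −F gives Δ = (0.427, -0.928).
Then the next iterate is (x, y)₁ = (-0.573, -0.428).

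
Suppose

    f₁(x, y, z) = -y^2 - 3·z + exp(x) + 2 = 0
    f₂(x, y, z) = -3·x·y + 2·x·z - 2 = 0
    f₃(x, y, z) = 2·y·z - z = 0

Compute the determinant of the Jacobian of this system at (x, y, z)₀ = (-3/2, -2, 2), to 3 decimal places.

77.657

J = [[exp(x), -2·y, -3], [-3·y + 2·z, -3·x, 2·x], [0, 2·z, 2·y - 1]].
At the point, J = [[0.22313, 4.000, -3.000], [10.000, 4.500, -3.000], [0.000, 4.000, -5.000]].
det J = 77.657.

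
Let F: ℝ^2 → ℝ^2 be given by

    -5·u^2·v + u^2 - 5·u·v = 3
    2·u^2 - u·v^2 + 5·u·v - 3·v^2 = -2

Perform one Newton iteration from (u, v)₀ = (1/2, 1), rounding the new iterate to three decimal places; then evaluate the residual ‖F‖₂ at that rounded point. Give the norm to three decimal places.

At (1/2, 1): F = (-6.500, 1.500).
Jacobian J = [[-10·u·v + 2·u - 5·v, -5·u^2 - 5·u], [4·u - v^2 + 5·v, -2·u·v + 5·u - 6·v]].
At the point, J = [[-9.000, -3.750], [6.000, -4.500]] (det J = 63.000).
Solving J·Δ = −F gives Δ = (-0.554, -0.405).
Then the next iterate is (u, v)₁ = (-0.054, 0.595).
Re-evaluating at (-0.054, 0.595): F = (-2.84511, 0.80222), so ‖F‖₂ = 2.956.

2.956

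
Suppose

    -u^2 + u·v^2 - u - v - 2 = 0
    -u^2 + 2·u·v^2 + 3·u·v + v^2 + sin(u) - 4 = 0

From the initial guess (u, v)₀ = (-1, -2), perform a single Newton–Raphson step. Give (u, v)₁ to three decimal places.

(-0.127, -2.121)

At (-1, -2): F = (-4.000, -3.84147).
Jacobian J = [[-2·u + v^2 - 1, 2·u·v - 1], [-2·u + 2·v^2 + 3·v + cos(u), 4·u·v + 3·u + 2·v]].
At the point, J = [[5.000, 3.000], [4.54030, 1.000]] (det J = -8.62091).
Solving J·Δ = −F gives Δ = (0.873, -0.121).
Then the next iterate is (u, v)₁ = (-0.127, -2.121).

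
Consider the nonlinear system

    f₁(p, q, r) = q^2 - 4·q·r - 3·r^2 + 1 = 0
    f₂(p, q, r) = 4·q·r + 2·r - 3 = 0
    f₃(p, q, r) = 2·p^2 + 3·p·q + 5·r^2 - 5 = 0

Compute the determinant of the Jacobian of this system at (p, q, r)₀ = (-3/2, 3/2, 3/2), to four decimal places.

-99.0000

J = [[0, 2·q - 4·r, -4·q - 6·r], [0, 4·r, 4·q + 2], [4·p + 3·q, 3·p, 10·r]].
At the point, J = [[0.0000, -3.0000, -15.0000], [0.0000, 6.0000, 8.0000], [-1.5000, -4.5000, 15.0000]].
det J = -99.0000.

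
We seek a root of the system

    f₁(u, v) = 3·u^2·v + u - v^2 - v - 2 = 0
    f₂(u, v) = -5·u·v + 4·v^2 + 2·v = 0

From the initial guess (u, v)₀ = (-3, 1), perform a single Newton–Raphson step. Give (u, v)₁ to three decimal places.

(-3.013, 0.157)

At (-3, 1): F = (20.000, 21.000).
Jacobian J = [[6·u·v + 1, 3·u^2 - 2·v - 1], [-5·v, -5·u + 8·v + 2]].
At the point, J = [[-17.000, 24.000], [-5.000, 25.000]] (det J = -305.000).
Solving J·Δ = −F gives Δ = (-0.013, -0.843).
Then the next iterate is (u, v)₁ = (-3.013, 0.157).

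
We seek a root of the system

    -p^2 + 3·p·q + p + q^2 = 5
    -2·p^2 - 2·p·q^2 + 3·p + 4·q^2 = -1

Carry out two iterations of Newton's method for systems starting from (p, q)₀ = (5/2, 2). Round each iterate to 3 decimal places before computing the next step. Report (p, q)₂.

(1.906, 1.011)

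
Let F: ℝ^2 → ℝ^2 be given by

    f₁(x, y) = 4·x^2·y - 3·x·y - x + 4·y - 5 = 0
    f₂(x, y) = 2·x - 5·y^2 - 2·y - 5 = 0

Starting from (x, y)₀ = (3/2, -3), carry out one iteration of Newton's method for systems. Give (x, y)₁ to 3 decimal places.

(0.816, -1.487)

At (3/2, -3): F = (-32.000, -41.000).
Jacobian J = [[8·x·y - 3·y - 1, 4·x^2 - 3·x + 4], [2, -10·y - 2]].
At the point, J = [[-28.000, 8.500], [2.000, 28.000]] (det J = -801.000).
Solving J·Δ = −F gives Δ = (-0.684, 1.513).
Then the next iterate is (x, y)₁ = (0.816, -1.487).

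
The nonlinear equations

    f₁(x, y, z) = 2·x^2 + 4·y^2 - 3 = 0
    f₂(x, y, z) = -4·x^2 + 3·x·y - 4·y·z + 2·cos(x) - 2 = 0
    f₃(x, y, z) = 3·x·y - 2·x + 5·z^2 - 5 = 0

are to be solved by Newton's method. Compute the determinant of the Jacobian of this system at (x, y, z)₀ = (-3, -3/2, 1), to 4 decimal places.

J = [[4·x, 8·y, 0], [-8·x + 3·y - 2·sin(x), 3·x - 4·z, -4·y], [3·y - 2, 3·x, 10·z]].
At the point, J = [[-12.0000, -12.0000, 0.0000], [19.782240, -13.0000, 6.0000], [-6.5000, -9.0000, 10.0000]].
det J = 3753.8688.

3753.8688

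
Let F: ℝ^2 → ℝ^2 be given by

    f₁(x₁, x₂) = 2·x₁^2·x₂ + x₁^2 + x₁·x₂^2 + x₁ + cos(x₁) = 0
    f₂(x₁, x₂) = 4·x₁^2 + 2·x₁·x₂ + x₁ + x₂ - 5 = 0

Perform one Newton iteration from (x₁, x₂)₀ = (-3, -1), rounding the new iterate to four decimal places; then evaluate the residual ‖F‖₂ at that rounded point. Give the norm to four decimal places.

8.3781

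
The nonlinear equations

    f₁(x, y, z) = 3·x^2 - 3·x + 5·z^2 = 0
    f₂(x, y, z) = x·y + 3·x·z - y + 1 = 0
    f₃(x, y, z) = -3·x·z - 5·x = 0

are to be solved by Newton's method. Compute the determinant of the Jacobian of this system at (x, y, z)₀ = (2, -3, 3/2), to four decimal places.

88.5000

J = [[6·x - 3, 0, 10·z], [y + 3·z, x - 1, 3·x], [-3·z - 5, 0, -3·x]].
At the point, J = [[9.0000, 0.0000, 15.0000], [1.5000, 1.0000, 6.0000], [-9.5000, 0.0000, -6.0000]].
det J = 88.5000.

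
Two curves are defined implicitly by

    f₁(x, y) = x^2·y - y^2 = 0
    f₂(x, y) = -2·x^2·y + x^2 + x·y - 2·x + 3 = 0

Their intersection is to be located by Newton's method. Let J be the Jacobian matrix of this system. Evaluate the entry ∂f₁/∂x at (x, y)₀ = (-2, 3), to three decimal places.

-12.000

∂f₁/∂x = 2·x·y.
At (-2, 3) this is -12.000.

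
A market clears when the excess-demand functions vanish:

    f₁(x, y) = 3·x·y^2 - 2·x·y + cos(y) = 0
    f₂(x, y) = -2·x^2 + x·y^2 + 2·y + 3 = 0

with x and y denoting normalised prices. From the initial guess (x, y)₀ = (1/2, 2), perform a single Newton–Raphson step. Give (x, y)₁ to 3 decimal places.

At (1/2, 2): F = (3.58385, 8.500).
Jacobian J = [[3·y^2 - 2·y, 6·x·y - 2·x - sin(y)], [-4·x + y^2, 2·x·y + 2]].
At the point, J = [[8.000, 4.09070], [2.000, 4.000]] (det J = 23.81859).
Solving J·Δ = −F gives Δ = (0.858, -2.554).
Then the next iterate is (x, y)₁ = (1.358, -0.554).

(1.358, -0.554)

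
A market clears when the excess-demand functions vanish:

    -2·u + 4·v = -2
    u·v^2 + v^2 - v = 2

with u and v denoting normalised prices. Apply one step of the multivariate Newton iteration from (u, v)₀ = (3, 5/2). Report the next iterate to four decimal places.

At (3, 5/2): F = (6.0000, 20.5000).
Jacobian J = [[-2, 4], [v^2, 2·u·v + 2·v - 1]].
At the point, J = [[-2.0000, 4.0000], [6.2500, 19.0000]] (det J = -63.0000).
Solving J·Δ = −F gives Δ = (0.5079, -1.2460).
Then the next iterate is (u, v)₁ = (3.5079, 1.2540).

(3.5079, 1.2540)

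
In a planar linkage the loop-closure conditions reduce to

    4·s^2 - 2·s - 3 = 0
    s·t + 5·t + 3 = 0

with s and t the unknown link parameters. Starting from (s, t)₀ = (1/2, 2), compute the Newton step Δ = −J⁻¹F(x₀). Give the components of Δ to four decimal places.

At (1/2, 2): F = (-3.0000, 14.0000).
Jacobian J = [[8·s - 2, 0], [t, s + 5]].
At the point, J = [[2.0000, 0.0000], [2.0000, 5.5000]] (det J = 11.0000).
Solving J·Δ = −F gives Δ = (1.5000, -3.0909).

(1.5000, -3.0909)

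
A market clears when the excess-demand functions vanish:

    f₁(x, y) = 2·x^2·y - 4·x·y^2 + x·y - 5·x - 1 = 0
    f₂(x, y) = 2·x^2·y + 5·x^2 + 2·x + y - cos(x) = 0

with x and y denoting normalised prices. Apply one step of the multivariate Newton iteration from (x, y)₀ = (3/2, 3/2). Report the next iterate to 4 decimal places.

At (3/2, 3/2): F = (-13.0000, 22.429263).
Jacobian J = [[4·x·y - 4·y^2 + y - 5, 2·x^2 - 8·x·y + x], [4·x·y + 10·x + sin(x) + 2, 2·x^2 + 1]].
At the point, J = [[-3.5000, -12.0000], [26.997495, 5.5000]] (det J = 304.719940).
Solving J·Δ = −F gives Δ = (-0.6486, -0.8941).
Then the next iterate is (x, y)₁ = (0.8514, 0.6059).

(0.8514, 0.6059)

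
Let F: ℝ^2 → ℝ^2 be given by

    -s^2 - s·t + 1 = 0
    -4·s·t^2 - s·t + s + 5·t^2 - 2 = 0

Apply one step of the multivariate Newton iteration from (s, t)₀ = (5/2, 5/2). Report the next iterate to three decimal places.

At (5/2, 5/2): F = (-11.500, -37.000).
Jacobian J = [[-2·s - t, -s], [-4·t^2 - t + 1, -8·s·t - s + 10·t]].
At the point, J = [[-7.500, -2.500], [-26.500, -27.500]] (det J = 140.000).
Solving J·Δ = −F gives Δ = (-1.598, 0.195).
Then the next iterate is (s, t)₁ = (0.902, 2.695).

(0.902, 2.695)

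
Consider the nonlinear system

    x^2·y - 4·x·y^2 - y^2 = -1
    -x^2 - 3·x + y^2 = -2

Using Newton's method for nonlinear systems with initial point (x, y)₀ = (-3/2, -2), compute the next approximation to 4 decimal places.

(-3.5109, 0.0625)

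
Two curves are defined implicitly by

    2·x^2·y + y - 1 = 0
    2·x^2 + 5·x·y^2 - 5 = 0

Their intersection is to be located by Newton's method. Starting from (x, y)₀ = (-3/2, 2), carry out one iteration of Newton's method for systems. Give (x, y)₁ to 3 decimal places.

(-1.033, 1.201)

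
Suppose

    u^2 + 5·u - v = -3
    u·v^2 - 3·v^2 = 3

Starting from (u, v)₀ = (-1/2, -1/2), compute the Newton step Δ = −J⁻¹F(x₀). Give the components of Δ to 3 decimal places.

At (-1/2, -1/2): F = (1.250, -3.875).
Jacobian J = [[2·u + 5, -1], [v^2, 2·u·v - 6·v]].
At the point, J = [[4.000, -1.000], [0.250, 3.500]] (det J = 14.250).
Solving J·Δ = −F gives Δ = (-0.035, 1.110).

(-0.035, 1.110)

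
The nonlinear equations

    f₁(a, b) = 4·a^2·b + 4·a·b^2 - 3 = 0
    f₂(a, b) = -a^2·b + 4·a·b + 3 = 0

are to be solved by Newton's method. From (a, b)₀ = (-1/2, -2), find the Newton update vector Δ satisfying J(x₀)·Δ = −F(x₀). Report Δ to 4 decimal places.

At (-1/2, -2): F = (-13.0000, 7.5000).
Jacobian J = [[8·a·b + 4·b^2, 4·a^2 + 8·a·b], [-2·a·b + 4·b, -a^2 + 4·a]].
At the point, J = [[24.0000, 9.0000], [-10.0000, -2.2500]] (det J = 36.0000).
Solving J·Δ = −F gives Δ = (1.0625, -1.3889).

(1.0625, -1.3889)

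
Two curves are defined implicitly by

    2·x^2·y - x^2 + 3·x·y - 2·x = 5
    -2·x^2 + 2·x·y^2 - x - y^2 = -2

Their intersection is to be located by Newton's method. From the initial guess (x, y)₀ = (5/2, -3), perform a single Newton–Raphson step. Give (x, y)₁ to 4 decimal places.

(1.0788, -2.4562)

At (5/2, -3): F = (-76.2500, 23.0000).
Jacobian J = [[4·x·y - 2·x + 3·y - 2, 2·x^2 + 3·x], [-4·x + 2·y^2 - 1, 4·x·y - 2·y]].
At the point, J = [[-46.0000, 20.0000], [7.0000, -24.0000]] (det J = 964.0000).
Solving J·Δ = −F gives Δ = (-1.4212, 0.5438).
Then the next iterate is (x, y)₁ = (1.0788, -2.4562).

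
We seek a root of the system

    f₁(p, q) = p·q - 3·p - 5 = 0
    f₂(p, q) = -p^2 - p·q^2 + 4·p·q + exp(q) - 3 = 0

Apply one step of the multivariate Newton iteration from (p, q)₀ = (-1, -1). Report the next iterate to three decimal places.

(-1.358, -0.566)

At (-1, -1): F = (-1.000, 1.36788).
Jacobian J = [[q - 3, p], [-2·p - q^2 + 4·q, -2·p·q + 4·p + exp(q)]].
At the point, J = [[-4.000, -1.000], [-3.000, -5.63212]] (det J = 19.52848).
Solving J·Δ = −F gives Δ = (-0.358, 0.434).
Then the next iterate is (p, q)₁ = (-1.358, -0.566).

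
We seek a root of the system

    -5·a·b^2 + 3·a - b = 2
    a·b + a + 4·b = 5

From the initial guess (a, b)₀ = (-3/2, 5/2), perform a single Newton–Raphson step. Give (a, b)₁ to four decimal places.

At (-3/2, 5/2): F = (37.8750, -0.2500).
Jacobian J = [[-5·b^2 + 3, -10·a·b - 1], [b + 1, a + 4]].
At the point, J = [[-28.2500, 36.5000], [3.5000, 2.5000]] (det J = -198.3750).
Solving J·Δ = −F gives Δ = (0.5233, -0.6326).
Then the next iterate is (a, b)₁ = (-0.9767, 1.8674).

(-0.9767, 1.8674)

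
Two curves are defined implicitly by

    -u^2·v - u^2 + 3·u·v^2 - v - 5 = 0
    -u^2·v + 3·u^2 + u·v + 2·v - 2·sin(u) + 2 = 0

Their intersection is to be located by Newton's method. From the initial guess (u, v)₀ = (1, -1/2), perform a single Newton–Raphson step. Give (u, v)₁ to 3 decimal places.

(0.884, -1.344)

At (1, -1/2): F = (-4.250, 2.31706).
Jacobian J = [[-2·u·v - 2·u + 3·v^2, -u^2 + 6·u·v - 1], [-2·u·v + 6·u + v - 2·cos(u), -u^2 + u + 2]].
At the point, J = [[-0.250, -5.000], [5.41940, 2.000]] (det J = 26.59698).
Solving J·Δ = −F gives Δ = (-0.116, -0.844).
Then the next iterate is (u, v)₁ = (0.884, -1.344).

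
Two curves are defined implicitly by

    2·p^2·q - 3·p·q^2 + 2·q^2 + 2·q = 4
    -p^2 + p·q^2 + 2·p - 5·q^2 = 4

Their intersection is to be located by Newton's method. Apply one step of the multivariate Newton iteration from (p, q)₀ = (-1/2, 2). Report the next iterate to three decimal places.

At (-1/2, 2): F = (15.000, -27.250).
Jacobian J = [[4·p·q - 3·q^2, 2·p^2 - 6·p·q + 4·q + 2], [-2·p + q^2 + 2, 2·p·q - 10·q]].
At the point, J = [[-16.000, 16.500], [7.000, -22.000]] (det J = 236.500).
Solving J·Δ = −F gives Δ = (-0.506, -1.400).
Then the next iterate is (p, q)₁ = (-1.006, 0.600).

(-1.006, 0.600)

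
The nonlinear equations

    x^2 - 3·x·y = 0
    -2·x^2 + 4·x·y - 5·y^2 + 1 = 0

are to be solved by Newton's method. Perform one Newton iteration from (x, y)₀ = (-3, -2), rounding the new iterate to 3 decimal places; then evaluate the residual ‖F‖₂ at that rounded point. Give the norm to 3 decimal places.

3.815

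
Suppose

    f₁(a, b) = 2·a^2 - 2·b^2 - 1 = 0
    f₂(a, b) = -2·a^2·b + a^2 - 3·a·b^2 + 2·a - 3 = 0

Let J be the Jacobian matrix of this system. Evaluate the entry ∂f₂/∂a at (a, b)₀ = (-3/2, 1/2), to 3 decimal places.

∂f₂/∂a = -4·a·b + 2·a - 3·b^2 + 2.
At (-3/2, 1/2) this is 1.250.

1.250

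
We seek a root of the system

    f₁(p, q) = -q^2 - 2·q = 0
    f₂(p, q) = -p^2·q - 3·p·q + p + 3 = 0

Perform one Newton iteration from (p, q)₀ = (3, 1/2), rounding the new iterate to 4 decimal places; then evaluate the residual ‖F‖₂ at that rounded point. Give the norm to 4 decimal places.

At (3, 1/2): F = (-1.2500, -3.0000).
Jacobian J = [[0, -2·q - 2], [-2·p·q - 3·q + 1, -p^2 - 3·p]].
At the point, J = [[0.0000, -3.0000], [-3.5000, -18.0000]] (det J = -10.5000).
Solving J·Δ = −F gives Δ = (1.2857, -0.4167).
Then the next iterate is (p, q)₁ = (4.2857, 0.0833).
Re-evaluating at (4.2857, 0.0833): F = (-0.173539, 4.684714), so ‖F‖₂ = 4.6879.

4.6879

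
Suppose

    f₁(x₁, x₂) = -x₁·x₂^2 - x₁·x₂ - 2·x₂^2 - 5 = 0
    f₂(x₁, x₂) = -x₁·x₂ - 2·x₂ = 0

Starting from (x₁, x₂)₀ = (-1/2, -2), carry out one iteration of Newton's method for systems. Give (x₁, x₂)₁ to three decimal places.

At (-1/2, -2): F = (-12.000, 3.000).
Jacobian J = [[-x₂^2 - x₂, -2·x₁·x₂ - x₁ - 4·x₂], [-x₂, -x₁ - 2]].
At the point, J = [[-2.000, 6.500], [2.000, -1.500]] (det J = -10.000).
Solving J·Δ = −F gives Δ = (-0.150, 1.800).
Then the next iterate is (x₁, x₂)₁ = (-0.650, -0.200).

(-0.650, -0.200)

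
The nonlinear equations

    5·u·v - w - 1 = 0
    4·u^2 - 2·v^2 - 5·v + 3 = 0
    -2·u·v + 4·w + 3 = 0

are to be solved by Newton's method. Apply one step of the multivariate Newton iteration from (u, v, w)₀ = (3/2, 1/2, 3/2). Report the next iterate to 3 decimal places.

At (3/2, 1/2, 3/2): F = (1.250, 9.000, 7.500).
Jacobian J = [[5·v, 5·u, -1], [8·u, -4·v - 5, 0], [-2·v, -2·u, 4]].
At the point, J = [[2.500, 7.500, -1.000], [12.000, -7.000, 0.000], [-1.000, -3.000, 4.000]] (det J = -387.000).
Solving J·Δ = −F gives Δ = (-0.854, -0.178, -2.222).
Then the next iterate is (u, v, w)₁ = (0.646, 0.322, -0.722).

(0.646, 0.322, -0.722)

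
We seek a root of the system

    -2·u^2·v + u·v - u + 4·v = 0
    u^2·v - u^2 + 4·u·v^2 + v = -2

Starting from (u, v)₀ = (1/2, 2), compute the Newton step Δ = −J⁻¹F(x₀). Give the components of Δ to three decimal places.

At (1/2, 2): F = (7.500, 12.250).
Jacobian J = [[-4·u·v + v - 1, -2·u^2 + u + 4], [2·u·v - 2·u + 4·v^2, u^2 + 8·u·v + 1]].
At the point, J = [[-3.000, 4.000], [17.000, 9.250]] (det J = -95.750).
Solving J·Δ = −F gives Δ = (0.213, -1.715).

(0.213, -1.715)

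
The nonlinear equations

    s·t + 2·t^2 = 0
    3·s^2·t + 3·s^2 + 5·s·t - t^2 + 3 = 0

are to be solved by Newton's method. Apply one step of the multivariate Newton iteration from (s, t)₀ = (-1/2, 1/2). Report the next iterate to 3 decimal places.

(2.346, -0.615)

At (-1/2, 1/2): F = (0.250, 2.625).
Jacobian J = [[t, s + 4·t], [6·s·t + 6·s + 5·t, 3·s^2 + 5·s - 2·t]].
At the point, J = [[0.500, 1.500], [-2.000, -2.750]] (det J = 1.625).
Solving J·Δ = −F gives Δ = (2.846, -1.115).
Then the next iterate is (s, t)₁ = (2.346, -0.615).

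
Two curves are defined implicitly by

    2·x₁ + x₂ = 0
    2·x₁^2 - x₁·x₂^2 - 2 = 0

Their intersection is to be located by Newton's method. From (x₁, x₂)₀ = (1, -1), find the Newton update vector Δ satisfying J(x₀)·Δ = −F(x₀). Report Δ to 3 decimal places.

At (1, -1): F = (1.000, -1.000).
Jacobian J = [[2, 1], [4·x₁ - x₂^2, -2·x₁·x₂]].
At the point, J = [[2.000, 1.000], [3.000, 2.000]] (det J = 1.000).
Solving J·Δ = −F gives Δ = (-3.000, 5.000).

(-3.000, 5.000)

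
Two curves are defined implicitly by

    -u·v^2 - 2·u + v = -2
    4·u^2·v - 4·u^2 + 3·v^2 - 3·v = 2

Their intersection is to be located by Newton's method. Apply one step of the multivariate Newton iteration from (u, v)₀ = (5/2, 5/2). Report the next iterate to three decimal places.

At (5/2, 5/2): F = (-16.125, 46.750).
Jacobian J = [[-v^2 - 2, -2·u·v + 1], [8·u·v - 8·u, 4·u^2 + 6·v - 3]].
At the point, J = [[-8.250, -11.500], [30.000, 37.000]] (det J = 39.750).
Solving J·Δ = −F gives Δ = (1.484, -2.467).
Then the next iterate is (u, v)₁ = (3.984, 0.033).

(3.984, 0.033)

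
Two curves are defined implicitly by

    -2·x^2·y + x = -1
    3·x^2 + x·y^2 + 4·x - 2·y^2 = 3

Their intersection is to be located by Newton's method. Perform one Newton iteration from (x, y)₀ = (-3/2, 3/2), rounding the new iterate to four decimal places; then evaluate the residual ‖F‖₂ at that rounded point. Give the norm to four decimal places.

At (-3/2, 3/2): F = (-7.2500, -10.1250).
Jacobian J = [[-4·x·y + 1, -2·x^2], [6·x + y^2 + 4, 2·x·y - 4·y]].
At the point, J = [[10.0000, -4.5000], [-2.7500, -10.5000]] (det J = -117.3750).
Solving J·Δ = −F gives Δ = (0.2604, -1.0325).
Then the next iterate is (x, y)₁ = (-1.2396, 0.4675).
Re-evaluating at (-1.2396, 0.4675): F = (-1.676329, -4.056610), so ‖F‖₂ = 4.3893.

4.3893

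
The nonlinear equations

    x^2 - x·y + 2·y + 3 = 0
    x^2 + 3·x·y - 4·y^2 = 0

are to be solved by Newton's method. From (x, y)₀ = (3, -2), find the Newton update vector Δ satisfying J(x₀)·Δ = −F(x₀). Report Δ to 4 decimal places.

(-1.6250, 1.0000)

At (3, -2): F = (14.0000, -25.0000).
Jacobian J = [[2·x - y, -x + 2], [2·x + 3·y, 3·x - 8·y]].
At the point, J = [[8.0000, -1.0000], [0.0000, 25.0000]] (det J = 200.0000).
Solving J·Δ = −F gives Δ = (-1.6250, 1.0000).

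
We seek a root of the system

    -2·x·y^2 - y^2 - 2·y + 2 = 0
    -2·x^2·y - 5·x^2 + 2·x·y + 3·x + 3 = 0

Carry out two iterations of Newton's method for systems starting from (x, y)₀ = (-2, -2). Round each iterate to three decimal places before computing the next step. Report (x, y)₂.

At (-2, -2): F = (18.000, 1.000).
Jacobian J = [[-2·y^2, -4·x·y - 2·y - 2], [-4·x·y - 10·x + 2·y + 3, -2·x^2 + 2·x]].
At the point, J = [[-8.000, -14.000], [3.000, -12.000]] (det J = 138.000).
Solving J·Δ = −F gives Δ = (1.464, 0.449).
Then the next iterate is (x, y)₁ = (-0.536, -1.551).
Round to (-0.536, -1.551) and repeat: F = (5.27520, 2.50938), J = [[-4.81120, -2.22334], [1.93266, -1.64659]].
Δ = (0.254, 1.822), so (x, y)₂ = (-0.282, 0.271).

(-0.282, 0.271)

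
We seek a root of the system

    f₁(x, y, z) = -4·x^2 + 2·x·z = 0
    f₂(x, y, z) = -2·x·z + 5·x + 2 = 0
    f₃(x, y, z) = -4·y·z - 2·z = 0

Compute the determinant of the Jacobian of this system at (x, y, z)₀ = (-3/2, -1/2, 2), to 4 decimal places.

J = [[-8·x + 2·z, 0, 2·x], [-2·z + 5, 0, -2·x], [0, -4·z, -4·y - 2]].
At the point, J = [[16.0000, 0.0000, -3.0000], [1.0000, 0.0000, 3.0000], [0.0000, -8.0000, 0.0000]].
det J = 408.0000.

408.0000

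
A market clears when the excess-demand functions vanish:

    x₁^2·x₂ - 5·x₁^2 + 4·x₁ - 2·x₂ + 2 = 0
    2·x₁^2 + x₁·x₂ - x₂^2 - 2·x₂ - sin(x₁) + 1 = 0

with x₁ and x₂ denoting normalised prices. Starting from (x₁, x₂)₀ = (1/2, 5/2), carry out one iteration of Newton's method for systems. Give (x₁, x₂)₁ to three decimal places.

(-1.010, 0.277)

At (1/2, 5/2): F = (-1.625, -8.97943).
Jacobian J = [[2·x₁·x₂ - 10·x₁ + 4, x₁^2 - 2], [4·x₁ + x₂ - cos(x₁), x₁ - 2·x₂ - 2]].
At the point, J = [[1.500, -1.750], [3.62242, -6.500]] (det J = -3.41077).
Solving J·Δ = −F gives Δ = (-1.510, -2.223).
Then the next iterate is (x₁, x₂)₁ = (-1.010, 0.277).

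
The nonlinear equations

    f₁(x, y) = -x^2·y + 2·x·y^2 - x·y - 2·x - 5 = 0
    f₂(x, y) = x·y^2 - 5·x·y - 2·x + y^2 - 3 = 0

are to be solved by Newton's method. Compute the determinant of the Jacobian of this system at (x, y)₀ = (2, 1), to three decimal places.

J = [[-2·x·y + 2·y^2 - y - 2, -x^2 + 4·x·y - x], [y^2 - 5·y - 2, 2·x·y - 5·x + 2·y]].
At the point, J = [[-5.000, 2.000], [-6.000, -4.000]].
det J = 32.000.

32.000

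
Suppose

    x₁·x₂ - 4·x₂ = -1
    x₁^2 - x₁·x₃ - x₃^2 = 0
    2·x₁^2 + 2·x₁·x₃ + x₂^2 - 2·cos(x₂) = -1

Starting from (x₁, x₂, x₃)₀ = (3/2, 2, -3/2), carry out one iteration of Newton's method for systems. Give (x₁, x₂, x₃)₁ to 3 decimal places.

(-4.431, -4.345, 14.792)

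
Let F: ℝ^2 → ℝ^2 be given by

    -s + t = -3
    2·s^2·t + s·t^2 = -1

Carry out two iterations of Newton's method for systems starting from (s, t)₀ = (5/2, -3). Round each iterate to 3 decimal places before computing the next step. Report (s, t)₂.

At (5/2, -3): F = (-2.500, -14.000).
Jacobian J = [[-1, 1], [4·s·t + t^2, 2·s^2 + 2·s·t]].
At the point, J = [[-1.000, 1.000], [-21.000, -2.500]] (det J = 23.500).
Solving J·Δ = −F gives Δ = (-0.862, 1.638).
Then the next iterate is (s, t)₁ = (1.638, -1.362).
Round to (1.638, -1.362) and repeat: F = (0.000, -3.27005), J = [[-1.000, 1.000], [-7.06878, 0.90418]].
Δ = (-0.530, -0.530), so (s, t)₂ = (1.108, -1.892).

(1.108, -1.892)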